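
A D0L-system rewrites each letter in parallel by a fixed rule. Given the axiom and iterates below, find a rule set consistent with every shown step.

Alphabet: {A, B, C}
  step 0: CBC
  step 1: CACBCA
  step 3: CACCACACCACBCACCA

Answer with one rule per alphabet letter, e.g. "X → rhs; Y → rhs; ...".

A->C, B->CB, C->CA

  step 0 ⇒ step 1: CBC ⇒ CA·CB·CA
    B ↦ CB
    C ↦ CA
    A ↦ C  (constrained at step 1)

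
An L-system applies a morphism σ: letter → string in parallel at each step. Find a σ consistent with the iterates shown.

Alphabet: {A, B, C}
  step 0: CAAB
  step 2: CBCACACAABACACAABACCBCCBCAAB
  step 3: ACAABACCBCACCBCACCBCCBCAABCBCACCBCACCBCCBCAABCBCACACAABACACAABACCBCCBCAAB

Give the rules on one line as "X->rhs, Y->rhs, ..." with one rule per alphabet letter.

  step 2 ⇒ step 3: CBCACACAABACACAABACCBCCBCAAB ⇒ AC·AAB·AC·CBC·AC·CBC·AC·CBC·CBC·AAB·CBC·AC·CBC·AC·CBC·CBC·AAB·CBC·AC·AC·AAB·AC·AC·AAB·AC·CBC·CBC·AAB
    A ↦ CBC
    B ↦ AAB
    C ↦ AC

A->CBC, B->AAB, C->AC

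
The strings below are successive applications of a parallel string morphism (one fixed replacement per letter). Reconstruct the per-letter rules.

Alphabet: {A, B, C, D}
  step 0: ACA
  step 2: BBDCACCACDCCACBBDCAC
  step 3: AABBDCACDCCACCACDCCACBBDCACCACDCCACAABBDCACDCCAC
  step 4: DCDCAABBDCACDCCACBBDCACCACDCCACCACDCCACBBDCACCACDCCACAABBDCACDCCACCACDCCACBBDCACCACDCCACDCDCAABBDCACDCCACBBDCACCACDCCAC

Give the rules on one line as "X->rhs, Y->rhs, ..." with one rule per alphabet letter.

A->DC, B->A, C->CAC, D->BBD

  step 3 ⇒ step 4: AABBDCACDCCACCACDCCACBBDCACCACDCCACAABBDCACDCCAC ⇒ DC·DC·A·A·BBD·CAC·DC·CAC·BBD·CAC·CAC·DC·CAC·CAC·DC·CAC·BBD·CAC·CAC·DC·CAC·A·A·BBD·CAC·DC·CAC·CAC·DC·CAC·BBD·CAC·CAC·DC·CAC·DC·DC·A·A·BBD·CAC·DC·CAC·BBD·CAC·CAC·DC·CAC
    A ↦ DC
    B ↦ A
    C ↦ CAC
    D ↦ BBD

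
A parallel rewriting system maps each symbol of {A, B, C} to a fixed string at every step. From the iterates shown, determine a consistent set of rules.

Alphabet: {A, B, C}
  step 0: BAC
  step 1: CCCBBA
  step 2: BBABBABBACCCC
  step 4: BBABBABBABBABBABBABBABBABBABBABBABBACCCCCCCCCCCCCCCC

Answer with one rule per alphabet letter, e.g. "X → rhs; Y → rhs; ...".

  step 1 ⇒ step 2: CCCBBA ⇒ BBA·BBA·BBA·C·C·CC
    A ↦ CC
    B ↦ C
    C ↦ BBA

A->CC, B->C, C->BBA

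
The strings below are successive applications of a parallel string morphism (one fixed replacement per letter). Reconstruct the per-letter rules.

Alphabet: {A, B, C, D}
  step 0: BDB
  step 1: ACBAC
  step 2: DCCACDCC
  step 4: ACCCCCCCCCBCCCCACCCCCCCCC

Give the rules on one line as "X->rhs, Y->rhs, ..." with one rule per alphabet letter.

A->D, B->AC, C->CC, D->B

  step 1 ⇒ step 2: ACBAC ⇒ D·CC·AC·D·CC
    A ↦ D
    B ↦ AC
    C ↦ CC
  step 0 ⇒ step 1: BDB ⇒ AC·B·AC
    D ↦ B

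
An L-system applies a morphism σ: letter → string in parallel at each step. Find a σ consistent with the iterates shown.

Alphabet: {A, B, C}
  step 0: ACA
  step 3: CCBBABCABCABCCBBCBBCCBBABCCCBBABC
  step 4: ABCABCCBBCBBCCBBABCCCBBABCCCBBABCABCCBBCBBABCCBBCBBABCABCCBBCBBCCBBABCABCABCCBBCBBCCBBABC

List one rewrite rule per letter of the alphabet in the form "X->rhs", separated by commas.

A->C, B->CBB, C->ABC

  step 3 ⇒ step 4: CCBBABCABCABCCBBCBBCCBBABCCCBBABC ⇒ ABC·ABC·CBB·CBB·C·CBB·ABC·C·CBB·ABC·C·CBB·ABC·ABC·CBB·CBB·ABC·CBB·CBB·ABC·ABC·CBB·CBB·C·CBB·ABC·ABC·ABC·CBB·CBB·C·CBB·ABC
    A ↦ C
    B ↦ CBB
    C ↦ ABC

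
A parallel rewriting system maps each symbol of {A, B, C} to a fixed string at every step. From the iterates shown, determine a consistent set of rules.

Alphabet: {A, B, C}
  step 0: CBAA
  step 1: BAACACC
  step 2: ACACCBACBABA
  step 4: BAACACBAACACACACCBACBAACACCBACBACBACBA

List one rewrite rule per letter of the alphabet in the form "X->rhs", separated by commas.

  step 1 ⇒ step 2: BAACACC ⇒ ACA·C·C·BA·C·BA·BA
    A ↦ C
    B ↦ ACA
    C ↦ BA

A->C, B->ACA, C->BA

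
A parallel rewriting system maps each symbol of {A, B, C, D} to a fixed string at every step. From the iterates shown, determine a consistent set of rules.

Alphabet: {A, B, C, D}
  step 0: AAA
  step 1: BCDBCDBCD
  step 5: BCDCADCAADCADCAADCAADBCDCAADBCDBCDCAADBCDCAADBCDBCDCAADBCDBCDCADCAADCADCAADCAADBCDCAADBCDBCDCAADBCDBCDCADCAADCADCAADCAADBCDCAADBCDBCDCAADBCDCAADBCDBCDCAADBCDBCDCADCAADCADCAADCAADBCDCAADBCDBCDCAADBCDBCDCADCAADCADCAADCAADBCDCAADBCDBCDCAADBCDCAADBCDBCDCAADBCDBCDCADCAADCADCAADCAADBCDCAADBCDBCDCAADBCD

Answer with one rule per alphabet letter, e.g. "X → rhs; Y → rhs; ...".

  step 0 ⇒ step 1: AAA ⇒ BCD·BCD·BCD
    A ↦ BCD
    B ↦ DCA  (constrained at step 1)
    C ↦ AD  (constrained at step 1)
    D ↦ CA  (constrained at step 1)

A->BCD, B->DCA, C->AD, D->CA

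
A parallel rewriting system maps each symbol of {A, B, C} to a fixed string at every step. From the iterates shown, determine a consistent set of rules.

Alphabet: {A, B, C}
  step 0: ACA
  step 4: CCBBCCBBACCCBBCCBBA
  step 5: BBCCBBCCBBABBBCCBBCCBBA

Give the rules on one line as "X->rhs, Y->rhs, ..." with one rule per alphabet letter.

A->BBA, B->C, C->B

  step 4 ⇒ step 5: CCBBCCBBACCCBBCCBBA ⇒ B·B·C·C·B·B·C·C·BBA·B·B·B·C·C·B·B·C·C·BBA
    A ↦ BBA
    B ↦ C
    C ↦ B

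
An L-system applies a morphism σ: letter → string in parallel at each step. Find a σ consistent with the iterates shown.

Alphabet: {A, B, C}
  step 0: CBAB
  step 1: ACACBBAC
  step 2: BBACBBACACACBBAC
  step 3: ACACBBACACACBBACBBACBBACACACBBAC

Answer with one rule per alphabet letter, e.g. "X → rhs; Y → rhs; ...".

  step 2 ⇒ step 3: BBACBBACACACBBAC ⇒ AC·AC·BB·AC·AC·AC·BB·AC·BB·AC·BB·AC·AC·AC·BB·AC
    A ↦ BB
    B ↦ AC
    C ↦ AC

A->BB, B->AC, C->AC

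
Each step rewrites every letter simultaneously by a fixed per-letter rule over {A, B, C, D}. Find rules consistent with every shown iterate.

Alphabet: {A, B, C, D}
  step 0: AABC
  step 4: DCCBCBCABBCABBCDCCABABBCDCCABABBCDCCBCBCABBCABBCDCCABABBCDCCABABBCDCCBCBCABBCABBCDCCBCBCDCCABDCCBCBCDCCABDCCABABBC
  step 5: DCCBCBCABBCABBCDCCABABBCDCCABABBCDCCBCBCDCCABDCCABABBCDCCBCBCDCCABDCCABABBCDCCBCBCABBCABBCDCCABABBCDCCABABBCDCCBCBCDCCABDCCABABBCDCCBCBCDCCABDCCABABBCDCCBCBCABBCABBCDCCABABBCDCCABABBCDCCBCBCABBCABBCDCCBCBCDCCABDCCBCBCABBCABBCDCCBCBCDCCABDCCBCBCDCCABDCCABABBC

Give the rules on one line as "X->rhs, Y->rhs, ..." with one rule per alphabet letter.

A->DCC, B->AB, C->BC, D->DCC

  step 4 ⇒ step 5: DCCBCBCABBCABBCDCCABABBCDCCABABBCDCCBCBCABBCABBCDCCABABBCDCCABABBCDCCBCBCABBCABBCDCCBCBCDCCABDCCBCBCDCCABDCCABABBC ⇒ DCC·BC·BC·AB·BC·AB·BC·DCC·AB·AB·BC·DCC·AB·AB·BC·DCC·BC·BC·DCC·AB·DCC·AB·AB·BC·DCC·BC·BC·DCC·AB·DCC·AB·AB·BC·DCC·BC·BC·AB·BC·AB·BC·DCC·AB·AB·BC·DCC·AB·AB·BC·DCC·BC·BC·DCC·AB·DCC·AB·AB·BC·DCC·BC·BC·DCC·AB·DCC·AB·AB·BC·DCC·BC·BC·AB·BC·AB·BC·DCC·AB·AB·BC·DCC·AB·AB·BC·DCC·BC·BC·AB·BC·AB·BC·DCC·BC·BC·DCC·AB·DCC·BC·BC·AB·BC·AB·BC·DCC·BC·BC·DCC·AB·DCC·BC·BC·DCC·AB·DCC·AB·AB·BC
    A ↦ DCC
    B ↦ AB
    C ↦ BC
    D ↦ DCC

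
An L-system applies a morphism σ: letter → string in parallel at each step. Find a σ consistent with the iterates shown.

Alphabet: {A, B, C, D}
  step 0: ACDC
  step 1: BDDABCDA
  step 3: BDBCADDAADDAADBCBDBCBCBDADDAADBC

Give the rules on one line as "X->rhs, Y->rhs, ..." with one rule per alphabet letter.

A->BD, B->AD, C->DA, D->BC

  step 0 ⇒ step 1: ACDC ⇒ BD·DA·BC·DA
    A ↦ BD
    C ↦ DA
    D ↦ BC
    B ↦ AD  (constrained at step 1)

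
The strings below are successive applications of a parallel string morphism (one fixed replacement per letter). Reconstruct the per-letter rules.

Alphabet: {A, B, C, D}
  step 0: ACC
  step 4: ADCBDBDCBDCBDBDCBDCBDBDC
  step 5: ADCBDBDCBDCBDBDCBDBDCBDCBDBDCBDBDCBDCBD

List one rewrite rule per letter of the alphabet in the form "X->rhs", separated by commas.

A->AD, B->BD, C->BD, D->C

  step 4 ⇒ step 5: ADCBDBDCBDCBDBDCBDCBDBDC ⇒ AD·C·BD·BD·C·BD·C·BD·BD·C·BD·BD·C·BD·C·BD·BD·C·BD·BD·C·BD·C·BD
    A ↦ AD
    B ↦ BD
    C ↦ BD
    D ↦ C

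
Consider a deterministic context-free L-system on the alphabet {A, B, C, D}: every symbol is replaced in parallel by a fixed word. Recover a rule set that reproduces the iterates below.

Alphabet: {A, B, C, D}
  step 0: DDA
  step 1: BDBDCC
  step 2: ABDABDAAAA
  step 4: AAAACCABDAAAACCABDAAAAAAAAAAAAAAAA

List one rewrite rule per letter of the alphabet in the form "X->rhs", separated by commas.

  step 1 ⇒ step 2: BDBDCC ⇒ A·BD·A·BD·AA·AA
    B ↦ A
    C ↦ AA
    D ↦ BD
  step 0 ⇒ step 1: DDA ⇒ BD·BD·CC
    A ↦ CC

A->CC, B->A, C->AA, D->BD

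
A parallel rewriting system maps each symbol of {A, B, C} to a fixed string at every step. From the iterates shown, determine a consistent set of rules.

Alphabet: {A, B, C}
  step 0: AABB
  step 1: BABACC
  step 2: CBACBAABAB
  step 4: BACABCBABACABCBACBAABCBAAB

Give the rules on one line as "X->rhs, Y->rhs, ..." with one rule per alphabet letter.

  step 1 ⇒ step 2: BABACC ⇒ C·BA·C·BA·AB·AB
    A ↦ BA
    B ↦ C
    C ↦ AB

A->BA, B->C, C->AB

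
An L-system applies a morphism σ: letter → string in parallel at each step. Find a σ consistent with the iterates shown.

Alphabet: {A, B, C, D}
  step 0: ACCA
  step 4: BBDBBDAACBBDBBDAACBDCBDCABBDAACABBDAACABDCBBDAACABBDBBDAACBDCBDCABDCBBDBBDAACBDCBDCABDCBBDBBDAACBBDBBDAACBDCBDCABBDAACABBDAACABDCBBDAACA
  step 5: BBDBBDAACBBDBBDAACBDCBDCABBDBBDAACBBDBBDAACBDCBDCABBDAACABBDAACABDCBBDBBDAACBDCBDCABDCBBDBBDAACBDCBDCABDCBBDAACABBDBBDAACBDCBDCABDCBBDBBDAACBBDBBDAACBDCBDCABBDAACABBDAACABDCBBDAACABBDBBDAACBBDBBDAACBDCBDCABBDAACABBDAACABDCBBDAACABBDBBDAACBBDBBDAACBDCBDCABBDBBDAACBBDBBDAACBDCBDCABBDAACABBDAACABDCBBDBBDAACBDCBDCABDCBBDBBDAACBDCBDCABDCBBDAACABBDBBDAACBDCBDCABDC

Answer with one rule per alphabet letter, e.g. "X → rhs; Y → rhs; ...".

  step 4 ⇒ step 5: BBDBBDAACBBDBBDAACBDCBDCABBDAACABBDAACABDCBBDAACABBDBBDAACBDCBDCABDCBBDBBDAACBDCBDCABDCBBDBBDAACBBDBBDAACBDCBDCABBDAACABBDAACABDCBBDAACA ⇒ BBD·BBD·AAC·BBD·BBD·AAC·BDC·BDC·A·BBD·BBD·AAC·BBD·BBD·AAC·BDC·BDC·A·BBD·AAC·A·BBD·AAC·A·BDC·BBD·BBD·AAC·BDC·BDC·A·BDC·BBD·BBD·AAC·BDC·BDC·A·BDC·BBD·AAC·A·BBD·BBD·AAC·BDC·BDC·A·BDC·BBD·BBD·AAC·BBD·BBD·AAC·BDC·BDC·A·BBD·AAC·A·BBD·AAC·A·BDC·BBD·AAC·A·BBD·BBD·AAC·BBD·BBD·AAC·BDC·BDC·A·BBD·AAC·A·BBD·AAC·A·BDC·BBD·AAC·A·BBD·BBD·AAC·BBD·BBD·AAC·BDC·BDC·A·BBD·BBD·AAC·BBD·BBD·AAC·BDC·BDC·A·BBD·AAC·A·BBD·AAC·A·BDC·BBD·BBD·AAC·BDC·BDC·A·BDC·BBD·BBD·AAC·BDC·BDC·A·BDC·BBD·AAC·A·BBD·BBD·AAC·BDC·BDC·A·BDC
    A ↦ BDC
    B ↦ BBD
    C ↦ A
    D ↦ AAC

A->BDC, B->BBD, C->A, D->AAC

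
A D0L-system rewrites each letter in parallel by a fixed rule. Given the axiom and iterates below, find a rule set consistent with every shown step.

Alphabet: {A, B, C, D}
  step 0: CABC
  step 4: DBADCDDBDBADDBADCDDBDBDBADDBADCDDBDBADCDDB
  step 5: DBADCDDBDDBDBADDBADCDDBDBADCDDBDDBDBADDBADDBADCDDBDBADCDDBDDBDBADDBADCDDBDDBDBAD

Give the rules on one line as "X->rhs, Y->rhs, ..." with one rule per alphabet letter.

  step 4 ⇒ step 5: DBADCDDBDBADDBADCDDBDBDBADDBADCDDBDBADCDDB ⇒ DB·AD·CD·DB·D·DB·DB·AD·DB·AD·CD·DB·DB·AD·CD·DB·D·DB·DB·AD·DB·AD·DB·AD·CD·DB·DB·AD·CD·DB·D·DB·DB·AD·DB·AD·CD·DB·D·DB·DB·AD
    A ↦ CD
    B ↦ AD
    C ↦ D
    D ↦ DB

A->CD, B->AD, C->D, D->DB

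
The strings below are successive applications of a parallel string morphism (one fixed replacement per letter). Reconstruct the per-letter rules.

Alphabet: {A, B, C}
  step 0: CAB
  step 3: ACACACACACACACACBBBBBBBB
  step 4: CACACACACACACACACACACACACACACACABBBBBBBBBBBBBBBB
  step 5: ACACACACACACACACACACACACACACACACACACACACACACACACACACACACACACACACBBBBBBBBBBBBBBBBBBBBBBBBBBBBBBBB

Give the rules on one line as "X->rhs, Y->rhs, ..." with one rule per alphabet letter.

  step 4 ⇒ step 5: CACACACACACACACACACACACACACACACABBBBBBBBBBBBBBBB ⇒ ACA·C·ACA·C·ACA·C·ACA·C·ACA·C·ACA·C·ACA·C·ACA·C·ACA·C·ACA·C·ACA·C·ACA·C·ACA·C·ACA·C·ACA·C·ACA·C·BB·BB·BB·BB·BB·BB·BB·BB·BB·BB·BB·BB·BB·BB·BB·BB
    A ↦ C
    B ↦ BB
    C ↦ ACA

A->C, B->BB, C->ACA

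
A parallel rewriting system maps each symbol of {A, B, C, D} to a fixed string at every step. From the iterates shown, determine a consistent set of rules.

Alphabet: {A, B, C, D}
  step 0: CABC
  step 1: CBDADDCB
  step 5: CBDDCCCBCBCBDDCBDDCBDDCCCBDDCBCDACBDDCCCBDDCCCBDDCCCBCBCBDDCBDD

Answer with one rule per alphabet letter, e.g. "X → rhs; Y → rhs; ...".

  step 0 ⇒ step 1: CABC ⇒ CB·DA·DD·CB
    A ↦ DA
    B ↦ DD
    C ↦ CB
    D ↦ C  (constrained at step 1)

A->DA, B->DD, C->CB, D->C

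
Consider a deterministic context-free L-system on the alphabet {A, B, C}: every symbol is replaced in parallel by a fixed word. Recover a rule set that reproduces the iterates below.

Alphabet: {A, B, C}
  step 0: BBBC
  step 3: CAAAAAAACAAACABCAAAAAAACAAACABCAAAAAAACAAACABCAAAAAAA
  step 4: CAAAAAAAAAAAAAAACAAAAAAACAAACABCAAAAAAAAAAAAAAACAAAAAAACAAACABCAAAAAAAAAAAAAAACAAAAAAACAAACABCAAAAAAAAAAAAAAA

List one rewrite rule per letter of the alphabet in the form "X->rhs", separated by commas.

  step 3 ⇒ step 4: CAAAAAAACAAACABCAAAAAAACAAACABCAAAAAAACAAACABCAAAAAAA ⇒ CA·AA·AA·AA·AA·AA·AA·AA·CA·AA·AA·AA·CA·AA·CAB·CA·AA·AA·AA·AA·AA·AA·AA·CA·AA·AA·AA·CA·AA·CAB·CA·AA·AA·AA·AA·AA·AA·AA·CA·AA·AA·AA·CA·AA·CAB·CA·AA·AA·AA·AA·AA·AA·AA
    A ↦ AA
    B ↦ CAB
    C ↦ CA

A->AA, B->CAB, C->CA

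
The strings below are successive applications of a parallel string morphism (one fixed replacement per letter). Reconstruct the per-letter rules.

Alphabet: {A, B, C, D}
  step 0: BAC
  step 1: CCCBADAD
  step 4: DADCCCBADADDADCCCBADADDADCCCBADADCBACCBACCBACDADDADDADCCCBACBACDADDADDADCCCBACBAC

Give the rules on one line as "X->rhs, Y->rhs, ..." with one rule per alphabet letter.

A->BA, B->CCC, C->DAD, D->C

  step 0 ⇒ step 1: BAC ⇒ CCC·BA·DAD
    A ↦ BA
    B ↦ CCC
    C ↦ DAD
    D ↦ C  (constrained at step 1)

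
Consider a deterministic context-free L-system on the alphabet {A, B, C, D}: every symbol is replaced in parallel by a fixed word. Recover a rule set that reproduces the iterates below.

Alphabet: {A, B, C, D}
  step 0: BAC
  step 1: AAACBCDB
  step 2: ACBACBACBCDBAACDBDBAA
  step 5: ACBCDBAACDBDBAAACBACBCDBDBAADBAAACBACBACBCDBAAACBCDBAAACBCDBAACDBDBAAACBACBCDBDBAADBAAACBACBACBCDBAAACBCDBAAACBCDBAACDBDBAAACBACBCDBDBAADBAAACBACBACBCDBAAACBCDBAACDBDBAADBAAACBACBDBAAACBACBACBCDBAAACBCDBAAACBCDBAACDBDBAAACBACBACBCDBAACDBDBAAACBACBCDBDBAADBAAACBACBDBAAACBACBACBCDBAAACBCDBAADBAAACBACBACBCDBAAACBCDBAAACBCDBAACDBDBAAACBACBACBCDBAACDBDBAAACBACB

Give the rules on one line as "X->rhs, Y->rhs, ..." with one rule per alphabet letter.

A->ACB, B->AA, C->CDB, D->DB

  step 1 ⇒ step 2: AAACBCDB ⇒ ACB·ACB·ACB·CDB·AA·CDB·DB·AA
    A ↦ ACB
    B ↦ AA
    C ↦ CDB
    D ↦ DB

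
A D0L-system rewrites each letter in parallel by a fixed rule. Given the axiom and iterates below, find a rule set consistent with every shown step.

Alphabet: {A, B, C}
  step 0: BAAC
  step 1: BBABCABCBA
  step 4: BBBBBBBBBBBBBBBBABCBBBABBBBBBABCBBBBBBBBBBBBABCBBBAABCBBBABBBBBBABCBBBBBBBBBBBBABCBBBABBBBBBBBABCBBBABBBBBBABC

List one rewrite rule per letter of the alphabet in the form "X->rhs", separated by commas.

  step 0 ⇒ step 1: BAAC ⇒ BB·ABC·ABC·BA
    A ↦ ABC
    B ↦ BB
    C ↦ BA

A->ABC, B->BB, C->BA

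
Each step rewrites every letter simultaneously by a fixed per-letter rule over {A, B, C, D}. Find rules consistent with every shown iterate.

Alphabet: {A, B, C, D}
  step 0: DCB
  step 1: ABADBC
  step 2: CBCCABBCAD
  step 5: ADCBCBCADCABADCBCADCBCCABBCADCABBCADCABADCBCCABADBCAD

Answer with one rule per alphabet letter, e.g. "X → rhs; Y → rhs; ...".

  step 1 ⇒ step 2: ABADBC ⇒ C·BC·C·AB·BC·AD
    A ↦ C
    B ↦ BC
    C ↦ AD
    D ↦ AB

A->C, B->BC, C->AD, D->AB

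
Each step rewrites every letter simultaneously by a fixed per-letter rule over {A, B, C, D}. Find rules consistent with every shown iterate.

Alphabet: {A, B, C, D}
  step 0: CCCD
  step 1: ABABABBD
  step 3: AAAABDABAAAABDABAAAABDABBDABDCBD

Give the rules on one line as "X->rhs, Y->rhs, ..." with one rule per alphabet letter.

  step 0 ⇒ step 1: CCCD ⇒ AB·AB·AB·BD
    C ↦ AB
    D ↦ BD
    A ↦ AA  (constrained at step 1)
    B ↦ DC  (constrained at step 1)

A->AA, B->DC, C->AB, D->BD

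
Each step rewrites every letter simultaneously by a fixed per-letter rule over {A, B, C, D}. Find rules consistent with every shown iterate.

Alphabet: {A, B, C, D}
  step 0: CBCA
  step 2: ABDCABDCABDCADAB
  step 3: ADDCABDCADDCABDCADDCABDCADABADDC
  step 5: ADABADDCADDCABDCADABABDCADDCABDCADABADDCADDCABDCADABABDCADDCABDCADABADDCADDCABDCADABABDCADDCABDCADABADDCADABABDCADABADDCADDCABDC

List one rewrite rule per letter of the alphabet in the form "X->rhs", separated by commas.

  step 2 ⇒ step 3: ABDCABDCABDCADAB ⇒ AD·DC·AB·DC·AD·DC·AB·DC·AD·DC·AB·DC·AD·AB·AD·DC
    A ↦ AD
    B ↦ DC
    C ↦ DC
    D ↦ AB

A->AD, B->DC, C->DC, D->AB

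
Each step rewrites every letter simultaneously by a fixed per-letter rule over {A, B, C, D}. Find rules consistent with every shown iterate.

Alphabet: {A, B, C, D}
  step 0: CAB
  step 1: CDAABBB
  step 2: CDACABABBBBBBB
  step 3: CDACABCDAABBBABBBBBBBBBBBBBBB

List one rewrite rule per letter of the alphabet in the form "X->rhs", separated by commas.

  step 2 ⇒ step 3: CDACABABBBBBBB ⇒ CDA·C·AB·CDA·AB·BB·AB·BB·BB·BB·BB·BB·BB·BB
    A ↦ AB
    B ↦ BB
    C ↦ CDA
    D ↦ C

A->AB, B->BB, C->CDA, D->C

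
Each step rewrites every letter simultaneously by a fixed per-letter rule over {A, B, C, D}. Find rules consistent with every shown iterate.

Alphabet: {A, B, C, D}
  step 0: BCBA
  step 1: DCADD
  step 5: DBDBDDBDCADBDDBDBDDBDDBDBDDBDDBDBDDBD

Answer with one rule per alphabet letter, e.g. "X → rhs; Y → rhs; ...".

  step 0 ⇒ step 1: BCBA ⇒ D·CA·D·D
    A ↦ D
    B ↦ D
    C ↦ CA
    D ↦ BD  (constrained at step 1)

A->D, B->D, C->CA, D->BD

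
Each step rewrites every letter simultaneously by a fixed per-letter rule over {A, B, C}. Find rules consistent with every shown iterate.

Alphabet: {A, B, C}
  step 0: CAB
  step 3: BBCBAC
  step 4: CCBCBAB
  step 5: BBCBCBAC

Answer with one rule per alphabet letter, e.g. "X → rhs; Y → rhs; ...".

  step 4 ⇒ step 5: CCBCBAB ⇒ B·B·C·B·C·BA·C
    A ↦ BA
    B ↦ C
    C ↦ B

A->BA, B->C, C->B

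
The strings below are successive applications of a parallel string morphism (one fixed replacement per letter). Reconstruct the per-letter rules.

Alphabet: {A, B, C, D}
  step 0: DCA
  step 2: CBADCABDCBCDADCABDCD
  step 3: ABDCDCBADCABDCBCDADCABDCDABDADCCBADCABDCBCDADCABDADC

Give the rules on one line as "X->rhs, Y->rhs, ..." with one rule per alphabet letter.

A->CB, B->CD, C->ABD, D->ADC

  step 2 ⇒ step 3: CBADCABDCBCDADCABDCD ⇒ ABD·CD·CB·ADC·ABD·CB·CD·ADC·ABD·CD·ABD·ADC·CB·ADC·ABD·CB·CD·ADC·ABD·ADC
    A ↦ CB
    B ↦ CD
    C ↦ ABD
    D ↦ ADC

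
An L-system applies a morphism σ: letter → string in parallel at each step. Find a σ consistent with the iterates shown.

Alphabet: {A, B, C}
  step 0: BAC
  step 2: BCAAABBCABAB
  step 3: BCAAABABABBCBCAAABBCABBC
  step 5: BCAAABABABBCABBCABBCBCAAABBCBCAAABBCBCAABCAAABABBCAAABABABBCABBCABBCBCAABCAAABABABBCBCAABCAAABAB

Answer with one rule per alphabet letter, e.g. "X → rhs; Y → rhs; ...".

A->AB, B->BC, C->AA

  step 2 ⇒ step 3: BCAAABBCABAB ⇒ BC·AA·AB·AB·AB·BC·BC·AA·AB·BC·AB·BC
    A ↦ AB
    B ↦ BC
    C ↦ AA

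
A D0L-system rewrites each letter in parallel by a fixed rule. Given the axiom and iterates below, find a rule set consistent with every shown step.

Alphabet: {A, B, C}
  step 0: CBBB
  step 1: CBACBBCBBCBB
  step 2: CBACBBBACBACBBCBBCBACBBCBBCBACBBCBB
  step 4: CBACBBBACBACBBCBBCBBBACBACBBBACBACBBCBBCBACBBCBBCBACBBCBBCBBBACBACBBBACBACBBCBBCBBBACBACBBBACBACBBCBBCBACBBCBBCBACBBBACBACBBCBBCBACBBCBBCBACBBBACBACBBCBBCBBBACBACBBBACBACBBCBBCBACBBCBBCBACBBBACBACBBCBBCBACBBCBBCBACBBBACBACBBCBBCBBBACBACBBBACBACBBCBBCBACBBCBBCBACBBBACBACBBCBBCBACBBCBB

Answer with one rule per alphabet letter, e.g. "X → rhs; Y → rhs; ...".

A->BA, B->CBB, C->CBA

  step 1 ⇒ step 2: CBACBBCBBCBB ⇒ CBA·CBB·BA·CBA·CBB·CBB·CBA·CBB·CBB·CBA·CBB·CBB
    A ↦ BA
    B ↦ CBB
    C ↦ CBA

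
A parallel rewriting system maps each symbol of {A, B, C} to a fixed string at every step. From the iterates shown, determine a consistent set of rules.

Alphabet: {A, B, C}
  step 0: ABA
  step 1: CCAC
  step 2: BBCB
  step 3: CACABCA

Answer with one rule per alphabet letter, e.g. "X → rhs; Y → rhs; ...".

  step 2 ⇒ step 3: BBCB ⇒ CA·CA·B·CA
    B ↦ CA
    C ↦ B
  step 0 ⇒ step 1: ABA ⇒ C·CA·C
    A ↦ C

A->C, B->CA, C->B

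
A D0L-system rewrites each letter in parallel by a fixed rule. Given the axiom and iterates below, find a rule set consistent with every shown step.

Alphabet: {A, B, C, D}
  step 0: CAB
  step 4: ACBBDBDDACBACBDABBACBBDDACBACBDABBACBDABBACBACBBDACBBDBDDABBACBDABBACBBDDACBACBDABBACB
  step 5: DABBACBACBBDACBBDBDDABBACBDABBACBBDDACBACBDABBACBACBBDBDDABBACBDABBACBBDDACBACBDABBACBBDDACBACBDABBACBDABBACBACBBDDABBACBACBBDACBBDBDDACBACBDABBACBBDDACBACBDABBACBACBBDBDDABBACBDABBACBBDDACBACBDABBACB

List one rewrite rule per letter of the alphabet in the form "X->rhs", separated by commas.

  step 4 ⇒ step 5: ACBBDBDDACBACBDABBACBBDDACBACBDABBACBDABBACBACBBDACBBDBDDABBACBDABBACBBDDACBACBDABBACB ⇒ D·ABB·ACB·ACB·BD·ACB·BD·BD·D·ABB·ACB·D·ABB·ACB·BD·D·ACB·ACB·D·ABB·ACB·ACB·BD·BD·D·ABB·ACB·D·ABB·ACB·BD·D·ACB·ACB·D·ABB·ACB·BD·D·ACB·ACB·D·ABB·ACB·D·ABB·ACB·ACB·BD·D·ABB·ACB·ACB·BD·ACB·BD·BD·D·ACB·ACB·D·ABB·ACB·BD·D·ACB·ACB·D·ABB·ACB·ACB·BD·BD·D·ABB·ACB·D·ABB·ACB·BD·D·ACB·ACB·D·ABB·ACB
    A ↦ D
    B ↦ ACB
    C ↦ ABB
    D ↦ BD

A->D, B->ACB, C->ABB, D->BD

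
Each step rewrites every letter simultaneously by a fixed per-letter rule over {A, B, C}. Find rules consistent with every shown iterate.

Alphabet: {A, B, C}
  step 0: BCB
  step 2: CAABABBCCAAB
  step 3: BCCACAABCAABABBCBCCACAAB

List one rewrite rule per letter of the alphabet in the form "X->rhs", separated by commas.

  step 2 ⇒ step 3: CAABABBCCAAB ⇒ BC·CA·CA·AB·CA·AB·AB·BC·BC·CA·CA·AB
    A ↦ CA
    B ↦ AB
    C ↦ BC

A->CA, B->AB, C->BC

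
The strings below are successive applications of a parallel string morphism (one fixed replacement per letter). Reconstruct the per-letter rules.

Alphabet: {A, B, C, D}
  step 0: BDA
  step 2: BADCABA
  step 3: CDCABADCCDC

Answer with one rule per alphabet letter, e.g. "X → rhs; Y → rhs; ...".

A->DC, B->C, C->BA, D->A

  step 2 ⇒ step 3: BADCABA ⇒ C·DC·A·BA·DC·C·DC
    A ↦ DC
    B ↦ C
    C ↦ BA
    D ↦ A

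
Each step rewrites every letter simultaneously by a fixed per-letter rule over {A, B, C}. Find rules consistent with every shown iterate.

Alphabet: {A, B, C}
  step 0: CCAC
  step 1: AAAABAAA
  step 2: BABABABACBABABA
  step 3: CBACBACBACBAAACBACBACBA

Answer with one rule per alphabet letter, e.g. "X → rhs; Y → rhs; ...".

A->BA, B->C, C->AA

  step 2 ⇒ step 3: BABABABACBABABA ⇒ C·BA·C·BA·C·BA·C·BA·AA·C·BA·C·BA·C·BA
    A ↦ BA
    B ↦ C
    C ↦ AA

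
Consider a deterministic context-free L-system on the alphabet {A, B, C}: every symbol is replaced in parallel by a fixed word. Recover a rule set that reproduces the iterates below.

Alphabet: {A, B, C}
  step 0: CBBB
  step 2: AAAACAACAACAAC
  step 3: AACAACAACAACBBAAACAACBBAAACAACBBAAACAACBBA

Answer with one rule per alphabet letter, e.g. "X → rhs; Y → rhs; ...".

  step 2 ⇒ step 3: AAAACAACAACAAC ⇒ AAC·AAC·AAC·AAC·BBA·AAC·AAC·BBA·AAC·AAC·BBA·AAC·AAC·BBA
    A ↦ AAC
    C ↦ BBA
    B ↦ A  (constrained at step 0)

A->AAC, B->A, C->BBA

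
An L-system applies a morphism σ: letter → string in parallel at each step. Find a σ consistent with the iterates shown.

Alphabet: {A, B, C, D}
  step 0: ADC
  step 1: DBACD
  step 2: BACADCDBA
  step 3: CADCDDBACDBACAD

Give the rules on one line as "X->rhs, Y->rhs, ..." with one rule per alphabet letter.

A->D, B->CA, C->CD, D->BA

  step 2 ⇒ step 3: BACADCDBA ⇒ CA·D·CD·D·BA·CD·BA·CA·D
    A ↦ D
    B ↦ CA
    C ↦ CD
    D ↦ BA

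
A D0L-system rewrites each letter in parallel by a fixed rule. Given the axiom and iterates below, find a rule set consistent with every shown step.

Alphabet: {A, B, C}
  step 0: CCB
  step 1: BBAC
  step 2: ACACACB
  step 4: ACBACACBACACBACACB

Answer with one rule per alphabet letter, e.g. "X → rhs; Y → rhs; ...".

  step 1 ⇒ step 2: BBAC ⇒ AC·AC·AC·B
    A ↦ AC
    B ↦ AC
    C ↦ B

A->AC, B->AC, C->B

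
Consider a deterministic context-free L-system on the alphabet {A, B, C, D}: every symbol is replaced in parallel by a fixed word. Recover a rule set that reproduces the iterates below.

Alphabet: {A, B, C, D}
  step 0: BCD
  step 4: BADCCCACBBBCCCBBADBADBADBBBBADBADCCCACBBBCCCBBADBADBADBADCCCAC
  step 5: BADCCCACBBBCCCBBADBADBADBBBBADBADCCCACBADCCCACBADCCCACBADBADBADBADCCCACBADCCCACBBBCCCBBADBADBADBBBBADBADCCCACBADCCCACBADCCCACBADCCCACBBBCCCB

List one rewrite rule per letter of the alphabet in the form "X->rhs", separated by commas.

A->CCC, B->BAD, C->B, D->AC

  step 4 ⇒ step 5: BADCCCACBBBCCCBBADBADBADBBBBADBADCCCACBBBCCCBBADBADBADBADCCCAC ⇒ BAD·CCC·AC·B·B·B·CCC·B·BAD·BAD·BAD·B·B·B·BAD·BAD·CCC·AC·BAD·CCC·AC·BAD·CCC·AC·BAD·BAD·BAD·BAD·CCC·AC·BAD·CCC·AC·B·B·B·CCC·B·BAD·BAD·BAD·B·B·B·BAD·BAD·CCC·AC·BAD·CCC·AC·BAD·CCC·AC·BAD·CCC·AC·B·B·B·CCC·B
    A ↦ CCC
    B ↦ BAD
    C ↦ B
    D ↦ AC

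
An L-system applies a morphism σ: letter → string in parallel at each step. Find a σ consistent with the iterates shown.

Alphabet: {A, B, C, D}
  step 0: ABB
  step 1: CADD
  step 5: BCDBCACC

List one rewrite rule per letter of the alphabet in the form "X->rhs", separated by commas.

A->CA, B->D, C->B, D->C

  step 0 ⇒ step 1: ABB ⇒ CA·D·D
    A ↦ CA
    B ↦ D
    C ↦ B  (constrained at step 1)
    D ↦ C  (constrained at step 1)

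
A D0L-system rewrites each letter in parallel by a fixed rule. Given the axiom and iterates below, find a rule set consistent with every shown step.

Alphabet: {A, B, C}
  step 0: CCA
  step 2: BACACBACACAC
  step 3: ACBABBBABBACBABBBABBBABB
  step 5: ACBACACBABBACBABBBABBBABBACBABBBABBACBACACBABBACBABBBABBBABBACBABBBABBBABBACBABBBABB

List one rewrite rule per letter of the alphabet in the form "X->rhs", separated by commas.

  step 2 ⇒ step 3: BACACBACACAC ⇒ AC·B·ABB·B·ABB·AC·B·ABB·B·ABB·B·ABB
    A ↦ B
    B ↦ AC
    C ↦ ABB

A->B, B->AC, C->ABB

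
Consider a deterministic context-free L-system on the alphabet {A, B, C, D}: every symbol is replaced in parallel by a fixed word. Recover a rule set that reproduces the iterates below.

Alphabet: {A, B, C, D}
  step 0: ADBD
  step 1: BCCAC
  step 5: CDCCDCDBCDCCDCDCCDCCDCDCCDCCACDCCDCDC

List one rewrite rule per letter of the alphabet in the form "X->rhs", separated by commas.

A->B, B->CA, C->CD, D->C

  step 0 ⇒ step 1: ADBD ⇒ B·C·CA·C
    A ↦ B
    B ↦ CA
    D ↦ C
    C ↦ CD  (constrained at step 1)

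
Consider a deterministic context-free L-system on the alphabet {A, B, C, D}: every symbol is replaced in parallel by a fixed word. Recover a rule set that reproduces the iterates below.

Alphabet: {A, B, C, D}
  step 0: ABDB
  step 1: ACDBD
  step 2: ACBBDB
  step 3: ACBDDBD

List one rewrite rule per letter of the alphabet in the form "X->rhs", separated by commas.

  step 2 ⇒ step 3: ACBBDB ⇒ AC·B·D·D·B·D
    A ↦ AC
    B ↦ D
    C ↦ B
    D ↦ B

A->AC, B->D, C->B, D->B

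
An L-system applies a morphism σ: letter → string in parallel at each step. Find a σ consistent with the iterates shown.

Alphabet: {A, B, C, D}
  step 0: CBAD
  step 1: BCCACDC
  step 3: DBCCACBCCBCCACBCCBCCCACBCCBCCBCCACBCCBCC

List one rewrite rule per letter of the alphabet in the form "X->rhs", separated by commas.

  step 0 ⇒ step 1: CBAD ⇒ BCC·AC·D·C
    A ↦ D
    B ↦ AC
    C ↦ BCC
    D ↦ C

A->D, B->AC, C->BCC, D->C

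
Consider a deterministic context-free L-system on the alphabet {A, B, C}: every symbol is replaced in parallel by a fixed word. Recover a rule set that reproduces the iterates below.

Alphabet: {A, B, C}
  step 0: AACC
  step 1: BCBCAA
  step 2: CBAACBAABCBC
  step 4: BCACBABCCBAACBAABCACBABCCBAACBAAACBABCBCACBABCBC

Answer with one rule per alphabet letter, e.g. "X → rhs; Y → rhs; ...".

  step 1 ⇒ step 2: BCBCAA ⇒ CBA·A·CBA·A·BC·BC
    A ↦ BC
    B ↦ CBA
    C ↦ A

A->BC, B->CBA, C->A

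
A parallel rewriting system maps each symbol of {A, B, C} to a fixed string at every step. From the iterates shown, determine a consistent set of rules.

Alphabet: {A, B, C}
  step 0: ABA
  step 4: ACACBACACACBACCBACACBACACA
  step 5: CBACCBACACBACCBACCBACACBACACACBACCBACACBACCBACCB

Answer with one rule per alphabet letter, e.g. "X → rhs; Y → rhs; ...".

A->CB, B->A, C->AC

  step 4 ⇒ step 5: ACACBACACACBACCBACACBACACA ⇒ CB·AC·CB·AC·A·CB·AC·CB·AC·CB·AC·A·CB·AC·AC·A·CB·AC·CB·AC·A·CB·AC·CB·AC·CB
    A ↦ CB
    B ↦ A
    C ↦ AC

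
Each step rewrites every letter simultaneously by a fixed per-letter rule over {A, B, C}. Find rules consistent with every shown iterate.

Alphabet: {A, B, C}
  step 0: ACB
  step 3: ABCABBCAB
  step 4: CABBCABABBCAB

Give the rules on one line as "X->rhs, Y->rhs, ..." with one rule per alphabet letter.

  step 3 ⇒ step 4: ABCABBCAB ⇒ C·AB·B·C·AB·AB·B·C·AB
    A ↦ C
    B ↦ AB
    C ↦ B

A->C, B->AB, C->B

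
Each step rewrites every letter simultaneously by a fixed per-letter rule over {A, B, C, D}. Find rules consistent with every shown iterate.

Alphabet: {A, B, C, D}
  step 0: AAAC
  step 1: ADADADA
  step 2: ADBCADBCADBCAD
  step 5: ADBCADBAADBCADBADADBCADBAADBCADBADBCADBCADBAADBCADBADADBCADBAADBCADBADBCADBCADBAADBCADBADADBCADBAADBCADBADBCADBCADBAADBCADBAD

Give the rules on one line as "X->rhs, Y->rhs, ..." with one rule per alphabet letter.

A->AD, B->ADB, C->A, D->BC

  step 1 ⇒ step 2: ADADADA ⇒ AD·BC·AD·BC·AD·BC·AD
    A ↦ AD
    D ↦ BC
    B ↦ ADB  (constrained at step 2)
  step 0 ⇒ step 1: AAAC ⇒ AD·AD·AD·A
    C ↦ A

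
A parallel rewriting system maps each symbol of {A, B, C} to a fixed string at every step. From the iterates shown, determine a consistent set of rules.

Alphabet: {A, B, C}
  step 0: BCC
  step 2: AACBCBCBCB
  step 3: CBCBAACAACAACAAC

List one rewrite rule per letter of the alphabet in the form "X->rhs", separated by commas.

  step 2 ⇒ step 3: AACBCBCBCB ⇒ CB·CB·AA·C·AA·C·AA·C·AA·C
    A ↦ CB
    B ↦ C
    C ↦ AA

A->CB, B->C, C->AA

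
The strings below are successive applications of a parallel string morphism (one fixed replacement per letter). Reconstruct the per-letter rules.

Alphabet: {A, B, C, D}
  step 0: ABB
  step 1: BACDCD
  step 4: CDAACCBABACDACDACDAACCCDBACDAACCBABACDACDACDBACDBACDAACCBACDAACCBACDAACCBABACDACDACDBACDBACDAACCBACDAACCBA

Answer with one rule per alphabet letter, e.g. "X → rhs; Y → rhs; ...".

A->BA, B->CD, C->CDA, D->ACC

  step 0 ⇒ step 1: ABB ⇒ BA·CD·CD
    A ↦ BA
    B ↦ CD
    C ↦ CDA  (constrained at step 1)
    D ↦ ACC  (constrained at step 1)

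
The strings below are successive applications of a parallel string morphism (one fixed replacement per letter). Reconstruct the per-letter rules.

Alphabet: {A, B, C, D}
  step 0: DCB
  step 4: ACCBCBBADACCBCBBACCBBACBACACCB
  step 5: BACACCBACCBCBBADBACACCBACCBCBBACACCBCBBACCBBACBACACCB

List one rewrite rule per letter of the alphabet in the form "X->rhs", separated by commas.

  step 4 ⇒ step 5: ACCBCBBADACCBCBBACCBBACBACACCB ⇒ B·AC·AC·CB·AC·CB·CB·B·AD·B·AC·AC·CB·AC·CB·CB·B·AC·AC·CB·CB·B·AC·CB·B·AC·B·AC·AC·CB
    A ↦ B
    B ↦ CB
    C ↦ AC
    D ↦ AD

A->B, B->CB, C->AC, D->AD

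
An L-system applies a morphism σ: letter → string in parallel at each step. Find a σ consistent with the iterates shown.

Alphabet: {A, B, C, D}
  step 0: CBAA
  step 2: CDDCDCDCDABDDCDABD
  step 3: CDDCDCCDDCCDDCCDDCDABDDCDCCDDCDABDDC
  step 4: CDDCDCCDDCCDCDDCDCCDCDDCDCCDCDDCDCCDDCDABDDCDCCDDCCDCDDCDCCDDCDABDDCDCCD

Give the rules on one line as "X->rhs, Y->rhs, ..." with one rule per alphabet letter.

  step 3 ⇒ step 4: CDDCDCCDDCCDDCCDDCDABDDCDCCDDCDABDDC ⇒ CD·DC·DC·CD·DC·CD·CD·DC·DC·CD·CD·DC·DC·CD·CD·DC·DC·CD·DC·DAB·D·DC·DC·CD·DC·CD·CD·DC·DC·CD·DC·DAB·D·DC·DC·CD
    A ↦ DAB
    B ↦ D
    C ↦ CD
    D ↦ DC

A->DAB, B->D, C->CD, D->DC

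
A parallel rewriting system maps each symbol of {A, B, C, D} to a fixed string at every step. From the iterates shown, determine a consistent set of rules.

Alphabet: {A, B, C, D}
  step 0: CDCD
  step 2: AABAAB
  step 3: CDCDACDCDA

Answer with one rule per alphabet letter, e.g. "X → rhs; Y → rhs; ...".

  step 2 ⇒ step 3: AABAAB ⇒ CD·CD·A·CD·CD·A
    A ↦ CD
    B ↦ A
    C ↦ B  (constrained at step 0)
    D ↦ BC  (constrained at step 0)

A->CD, B->A, C->B, D->BC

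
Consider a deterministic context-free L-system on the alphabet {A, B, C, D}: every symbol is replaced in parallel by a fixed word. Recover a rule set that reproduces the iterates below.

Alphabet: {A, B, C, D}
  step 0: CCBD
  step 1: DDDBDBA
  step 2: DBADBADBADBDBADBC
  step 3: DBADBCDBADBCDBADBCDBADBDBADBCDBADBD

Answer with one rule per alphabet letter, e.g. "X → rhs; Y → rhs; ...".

A->C, B->DB, C->D, D->DBA

  step 2 ⇒ step 3: DBADBADBADBDBADBC ⇒ DBA·DB·C·DBA·DB·C·DBA·DB·C·DBA·DB·DBA·DB·C·DBA·DB·D
    A ↦ C
    B ↦ DB
    C ↦ D
    D ↦ DBA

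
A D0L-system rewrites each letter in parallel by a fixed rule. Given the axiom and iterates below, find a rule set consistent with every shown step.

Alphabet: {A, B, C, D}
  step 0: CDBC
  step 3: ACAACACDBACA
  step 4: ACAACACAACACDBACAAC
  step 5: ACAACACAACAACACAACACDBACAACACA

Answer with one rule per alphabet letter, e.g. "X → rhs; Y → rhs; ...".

A->AC, B->DB, C->A, D->C

  step 4 ⇒ step 5: ACAACACAACACDBACAAC ⇒ AC·A·AC·AC·A·AC·A·AC·AC·A·AC·A·C·DB·AC·A·AC·AC·A
    A ↦ AC
    B ↦ DB
    C ↦ A
    D ↦ C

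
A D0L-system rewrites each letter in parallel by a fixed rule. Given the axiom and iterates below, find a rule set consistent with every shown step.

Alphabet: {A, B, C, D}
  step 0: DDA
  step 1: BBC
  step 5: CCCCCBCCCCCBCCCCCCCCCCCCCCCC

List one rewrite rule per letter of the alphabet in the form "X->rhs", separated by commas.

  step 0 ⇒ step 1: DDA ⇒ B·B·C
    A ↦ C
    D ↦ B
    B ↦ AD  (constrained at step 1)
    C ↦ CC  (constrained at step 1)

A->C, B->AD, C->CC, D->B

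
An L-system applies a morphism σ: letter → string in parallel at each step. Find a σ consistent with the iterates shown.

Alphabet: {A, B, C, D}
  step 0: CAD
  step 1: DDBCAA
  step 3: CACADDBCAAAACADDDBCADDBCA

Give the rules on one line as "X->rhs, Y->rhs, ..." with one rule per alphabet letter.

  step 0 ⇒ step 1: CAD ⇒ DDB·CA·A
    A ↦ CA
    C ↦ DDB
    D ↦ A
    B ↦ CAD  (constrained at step 1)

A->CA, B->CAD, C->DDB, D->A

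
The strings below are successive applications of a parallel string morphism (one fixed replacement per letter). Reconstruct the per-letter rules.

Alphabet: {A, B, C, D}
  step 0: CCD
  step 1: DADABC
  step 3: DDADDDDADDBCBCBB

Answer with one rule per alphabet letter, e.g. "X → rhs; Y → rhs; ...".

A->BB, B->D, C->DA, D->BC

  step 0 ⇒ step 1: CCD ⇒ DA·DA·BC
    C ↦ DA
    D ↦ BC
    A ↦ BB  (constrained at step 1)
    B ↦ D  (constrained at step 1)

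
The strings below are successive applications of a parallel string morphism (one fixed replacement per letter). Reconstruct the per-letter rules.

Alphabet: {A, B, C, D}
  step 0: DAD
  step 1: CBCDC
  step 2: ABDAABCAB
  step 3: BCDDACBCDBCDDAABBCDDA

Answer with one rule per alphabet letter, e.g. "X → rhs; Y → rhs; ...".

  step 2 ⇒ step 3: ABDAABCAB ⇒ BCD·DA·C·BCD·BCD·DA·AB·BCD·DA
    A ↦ BCD
    B ↦ DA
    C ↦ AB
    D ↦ C

A->BCD, B->DA, C->AB, D->C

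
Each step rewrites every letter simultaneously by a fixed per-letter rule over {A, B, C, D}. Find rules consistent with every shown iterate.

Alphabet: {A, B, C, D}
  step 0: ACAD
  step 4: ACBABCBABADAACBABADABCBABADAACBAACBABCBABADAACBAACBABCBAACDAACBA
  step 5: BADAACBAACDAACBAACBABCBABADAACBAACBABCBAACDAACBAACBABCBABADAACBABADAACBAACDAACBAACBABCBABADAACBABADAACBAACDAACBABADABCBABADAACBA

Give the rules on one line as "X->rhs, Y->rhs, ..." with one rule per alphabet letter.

A->BA, B->AC, C->DA, D->BC

  step 4 ⇒ step 5: ACBABCBABADAACBABADABCBABADAACBAACBABCBABADAACBAACBABCBAACDAACBA ⇒ BA·DA·AC·BA·AC·DA·AC·BA·AC·BA·BC·BA·BA·DA·AC·BA·AC·BA·BC·BA·AC·DA·AC·BA·AC·BA·BC·BA·BA·DA·AC·BA·BA·DA·AC·BA·AC·DA·AC·BA·AC·BA·BC·BA·BA·DA·AC·BA·BA·DA·AC·BA·AC·DA·AC·BA·BA·DA·BC·BA·BA·DA·AC·BA
    A ↦ BA
    B ↦ AC
    C ↦ DA
    D ↦ BC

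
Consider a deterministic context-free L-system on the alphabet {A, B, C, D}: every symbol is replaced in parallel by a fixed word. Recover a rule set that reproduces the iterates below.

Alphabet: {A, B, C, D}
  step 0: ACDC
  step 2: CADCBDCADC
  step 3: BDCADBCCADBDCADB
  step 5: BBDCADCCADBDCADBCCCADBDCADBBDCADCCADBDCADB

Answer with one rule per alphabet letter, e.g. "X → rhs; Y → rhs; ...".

  step 2 ⇒ step 3: CADCBDCADC ⇒ B·D·CAD·B·C·CAD·B·D·CAD·B
    A ↦ D
    B ↦ C
    C ↦ B
    D ↦ CAD

A->D, B->C, C->B, D->CAD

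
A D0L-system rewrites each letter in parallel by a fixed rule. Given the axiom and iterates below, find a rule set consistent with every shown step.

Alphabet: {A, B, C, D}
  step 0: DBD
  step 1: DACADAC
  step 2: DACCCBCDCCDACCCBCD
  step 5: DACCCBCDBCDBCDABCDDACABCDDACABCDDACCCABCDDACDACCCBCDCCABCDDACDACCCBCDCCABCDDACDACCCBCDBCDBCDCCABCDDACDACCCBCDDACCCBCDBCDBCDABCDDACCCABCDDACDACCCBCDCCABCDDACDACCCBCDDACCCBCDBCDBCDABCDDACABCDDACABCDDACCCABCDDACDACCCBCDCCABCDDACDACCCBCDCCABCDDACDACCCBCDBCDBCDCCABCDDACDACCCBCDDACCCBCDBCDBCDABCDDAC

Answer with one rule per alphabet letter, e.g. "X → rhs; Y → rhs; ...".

  step 1 ⇒ step 2: DACADAC ⇒ DAC·CC·BCD·CC·DAC·CC·BCD
    A ↦ CC
    C ↦ BCD
    D ↦ DAC
  step 0 ⇒ step 1: DBD ⇒ DAC·A·DAC
    B ↦ A

A->CC, B->A, C->BCD, D->DAC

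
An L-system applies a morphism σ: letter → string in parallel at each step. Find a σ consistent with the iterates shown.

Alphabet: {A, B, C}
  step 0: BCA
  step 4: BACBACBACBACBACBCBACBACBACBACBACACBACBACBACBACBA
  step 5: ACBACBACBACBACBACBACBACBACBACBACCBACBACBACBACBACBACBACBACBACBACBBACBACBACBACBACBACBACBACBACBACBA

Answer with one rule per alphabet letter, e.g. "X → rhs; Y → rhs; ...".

  step 4 ⇒ step 5: BACBACBACBACBACBCBACBACBACBACBACACBACBACBACBACBA ⇒ AC·BA·CB·AC·BA·CB·AC·BA·CB·AC·BA·CB·AC·BA·CB·AC·CB·AC·BA·CB·AC·BA·CB·AC·BA·CB·AC·BA·CB·AC·BA·CB·BA·CB·AC·BA·CB·AC·BA·CB·AC·BA·CB·AC·BA·CB·AC·BA
    A ↦ BA
    B ↦ AC
    C ↦ CB

A->BA, B->AC, C->CB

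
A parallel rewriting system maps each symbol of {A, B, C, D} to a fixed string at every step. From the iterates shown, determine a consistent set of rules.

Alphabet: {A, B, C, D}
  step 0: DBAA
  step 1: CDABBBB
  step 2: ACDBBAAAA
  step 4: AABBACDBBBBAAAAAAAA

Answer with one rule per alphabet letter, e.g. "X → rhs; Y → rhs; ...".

  step 1 ⇒ step 2: CDABBBB ⇒ A·CD·BB·A·A·A·A
    A ↦ BB
    B ↦ A
    C ↦ A
    D ↦ CD

A->BB, B->A, C->A, D->CD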